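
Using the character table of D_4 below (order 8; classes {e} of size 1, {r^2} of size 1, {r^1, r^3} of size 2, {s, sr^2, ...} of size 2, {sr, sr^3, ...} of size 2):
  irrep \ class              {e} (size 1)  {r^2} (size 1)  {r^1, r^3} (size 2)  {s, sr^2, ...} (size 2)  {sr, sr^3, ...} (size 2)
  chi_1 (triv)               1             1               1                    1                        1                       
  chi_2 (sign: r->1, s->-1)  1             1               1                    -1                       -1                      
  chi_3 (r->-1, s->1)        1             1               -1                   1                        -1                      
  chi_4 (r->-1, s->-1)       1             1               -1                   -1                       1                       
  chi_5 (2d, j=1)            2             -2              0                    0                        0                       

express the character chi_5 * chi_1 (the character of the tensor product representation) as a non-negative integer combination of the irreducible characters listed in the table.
chi_5 tensor chi_1 = chi_5 (all other irreducibles have multiplicity 0).

Why: The character of a tensor product is the pointwise product (chi_5 * chi_1)(C) = chi_5(C) * chi_1(C):
  {e}: (2)*(1), {r^2}: (-2)*(1), {r^1, r^3}: (0)*(1), {s, sr^2, ...}: (0)*(1), {sr, sr^3, ...}: (0)*(1)
so (chi_5 * chi_1) takes values
  {e} -> 2, {r^2} -> -2, {r^1, r^3} -> 0, {s, sr^2, ...} -> 0, {sr, sr^3, ...} -> 0.
Now take the inner product of this character with each irreducible chi from the table, <chi_5*chi_1, chi> = (1/8) sum_C |C| (chi_5*chi_1)(C) conj(chi(C)):
  <chi_5*chi_1, chi_1> = (1/8)[1*(2)*conj(1) + 1*(-2)*conj(1) + 2*(0)*conj(1) + 2*(0)*conj(1) + 2*(0)*conj(1)]
      = (1/8)[(2) + (-2) + (0) + (0) + (0)] = 0/8 = 0
  <chi_5*chi_1, chi_2> = (1/8)[1*(2)*conj(1) + 1*(-2)*conj(1) + 2*(0)*conj(1) + 2*(0)*conj(-1) + 2*(0)*conj(-1)]
      = (1/8)[(2) + (-2) + (0) + (0) + (0)] = 0/8 = 0
  <chi_5*chi_1, chi_3> = (1/8)[1*(2)*conj(1) + 1*(-2)*conj(1) + 2*(0)*conj(-1) + 2*(0)*conj(1) + 2*(0)*conj(-1)]
      = (1/8)[(2) + (-2) + (0) + (0) + (0)] = 0/8 = 0
  <chi_5*chi_1, chi_4> = (1/8)[1*(2)*conj(1) + 1*(-2)*conj(1) + 2*(0)*conj(-1) + 2*(0)*conj(-1) + 2*(0)*conj(1)]
      = (1/8)[(2) + (-2) + (0) + (0) + (0)] = 0/8 = 0
  <chi_5*chi_1, chi_5> = (1/8)[1*(2)*conj(2) + 1*(-2)*conj(-2) + 2*(0)*conj(0) + 2*(0)*conj(0) + 2*(0)*conj(0)]
      = (1/8)[(4) + (4) + (0) + (0) + (0)] = 8/8 = 1
Hence the multiplicities are chi_5: 1. Dimension check: dim(chi_5)*dim(chi_1) = 2*1 = 2 and sum (mult * dim) = 1*2 = 2.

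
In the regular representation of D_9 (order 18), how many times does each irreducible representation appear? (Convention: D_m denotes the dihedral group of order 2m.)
Each irreducible V_i of dimension d_i appears with multiplicity d_i, i.e. rho_reg = (direct sum over all irreducibles V_i) d_i V_i. The irreducible dimensions for D_9 are 1, 1, 2, 2, 2, 2: 2 irreducibles of dimension 1, each with multiplicity 1; 4 irreducibles of dimension 2, each with multiplicity 2. Total dimension 2*1*1 + 4*2*2 = 18 = |G|.

Proof sketch: General theorem: in the regular representation of a finite group G, each irreducible appears with multiplicity equal to its dimension. Check: dim(rho_reg) = sum d_i^2 = 1 + 1 + 4 + 4 + 4 + 4 = 18 = |G|.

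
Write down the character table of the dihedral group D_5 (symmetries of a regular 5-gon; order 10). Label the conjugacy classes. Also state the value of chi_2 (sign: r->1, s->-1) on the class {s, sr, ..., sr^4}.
Conjugacy classes: {e} of size 1, {r^1, r^4} of size 2, {r^2, r^3} of size 2, {s, sr, ..., sr^4} of size 5.
Character table:
  irrep \ class              {e} (size 1)  {r^1, r^4} (size 2)  {r^2, r^3} (size 2)  {s, sr, ..., sr^4} (size 5)
  chi_1 (triv)               1             1                    1                    1                          
  chi_2 (sign: r->1, s->-1)  1             1                    1                    -1                         
  chi_3 (2d, j=1)            2             -1/2 + sqrt(5)/2     -sqrt(5)/2 - 1/2     0                          
  chi_4 (2d, j=2)            2             -sqrt(5)/2 - 1/2     -1/2 + sqrt(5)/2     0                          

Spot check: chi_2 (sign: r->1, s->-1) on {s, sr, ..., sr^4} = -1.

Proof sketch: D_5 has order 2*5 = 10 with 4 conjugacy classes, hence 4 irreducibles. Sum of squared dims 1 + 1 + 4 + 4 = 10 = |G|. Linear characters come from the abelianisation; the 2-dimensional irreps have character r^k -> 2*cos(2*pi*j*k/5), reflections -> 0.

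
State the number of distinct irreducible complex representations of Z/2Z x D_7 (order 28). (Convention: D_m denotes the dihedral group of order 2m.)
10

Solution. The number of irreducible complex representations of a finite group equals its number of conjugacy classes. For a direct product, #classes(G x H) = #classes(G) * #classes(H). Z/2Z has 2 classes (abelian), D_7 has 5 classes, so 2 * 5 = 10, so Z/2Z x D_7 (order 28) has exactly 10 irreducible complex representations.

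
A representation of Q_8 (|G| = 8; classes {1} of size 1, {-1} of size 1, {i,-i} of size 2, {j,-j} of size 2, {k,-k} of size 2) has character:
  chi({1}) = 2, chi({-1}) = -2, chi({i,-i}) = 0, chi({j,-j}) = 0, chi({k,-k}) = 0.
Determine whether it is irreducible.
Irreducible: <chi, chi> = 1.

Solution. <chi, chi> = (1/|G|) sum_C |C| * |chi(C)|^2 = (1/8)[1*|2|^2 + 1*|-2|^2 + 2*|0|^2 + 2*|0|^2 + 2*|0|^2]
  = (1/8)[(4) + (4) + (0) + (0) + (0)] = 8/8 = 1.
A character is irreducible iff <chi, chi> = 1, so this representation is irreducible.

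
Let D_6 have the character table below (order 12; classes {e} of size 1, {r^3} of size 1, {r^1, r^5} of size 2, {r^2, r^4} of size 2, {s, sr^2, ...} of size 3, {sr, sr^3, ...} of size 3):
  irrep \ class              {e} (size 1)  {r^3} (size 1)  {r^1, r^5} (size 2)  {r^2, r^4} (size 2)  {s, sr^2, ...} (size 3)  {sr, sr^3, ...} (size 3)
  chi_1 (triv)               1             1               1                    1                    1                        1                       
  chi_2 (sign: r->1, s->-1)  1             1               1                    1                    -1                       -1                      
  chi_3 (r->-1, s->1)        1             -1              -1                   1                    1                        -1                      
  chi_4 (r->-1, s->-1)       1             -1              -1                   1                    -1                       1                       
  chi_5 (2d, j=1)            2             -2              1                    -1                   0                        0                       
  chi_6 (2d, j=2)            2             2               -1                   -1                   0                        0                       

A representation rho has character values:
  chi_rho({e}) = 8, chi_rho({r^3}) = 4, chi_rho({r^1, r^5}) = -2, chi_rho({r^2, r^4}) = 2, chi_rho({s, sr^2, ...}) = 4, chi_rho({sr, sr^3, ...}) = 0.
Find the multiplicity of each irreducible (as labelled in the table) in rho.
Multiplicities: chi_1: 2, chi_2: 0, chi_3: 2, chi_4: 0, chi_5: 0, chi_6: 2.

Explanation: Use <chi_rho, chi> = (1/|G|) sum_C |C| * chi_rho(C) * conj(chi(C)) with |G| = 12 for each irreducible chi in the table:
  <chi_rho, chi_1> = (1/12)[1*(8)*conj(1) + 1*(4)*conj(1) + 2*(-2)*conj(1) + 2*(2)*conj(1) + 3*(4)*conj(1) + 3*(0)*conj(1)]
      = (1/12)[(8) + (4) + (-4) + (4) + (12) + (0)] = 24/12 = 2
  <chi_rho, chi_2> = (1/12)[1*(8)*conj(1) + 1*(4)*conj(1) + 2*(-2)*conj(1) + 2*(2)*conj(1) + 3*(4)*conj(-1) + 3*(0)*conj(-1)]
      = (1/12)[(8) + (4) + (-4) + (4) + (-12) + (0)] = 0/12 = 0
  <chi_rho, chi_3> = (1/12)[1*(8)*conj(1) + 1*(4)*conj(-1) + 2*(-2)*conj(-1) + 2*(2)*conj(1) + 3*(4)*conj(1) + 3*(0)*conj(-1)]
      = (1/12)[(8) + (-4) + (4) + (4) + (12) + (0)] = 24/12 = 2
  <chi_rho, chi_4> = (1/12)[1*(8)*conj(1) + 1*(4)*conj(-1) + 2*(-2)*conj(-1) + 2*(2)*conj(1) + 3*(4)*conj(-1) + 3*(0)*conj(1)]
      = (1/12)[(8) + (-4) + (4) + (4) + (-12) + (0)] = 0/12 = 0
  <chi_rho, chi_5> = (1/12)[1*(8)*conj(2) + 1*(4)*conj(-2) + 2*(-2)*conj(1) + 2*(2)*conj(-1) + 3*(4)*conj(0) + 3*(0)*conj(0)]
      = (1/12)[(16) + (-8) + (-4) + (-4) + (0) + (0)] = 0/12 = 0
  <chi_rho, chi_6> = (1/12)[1*(8)*conj(2) + 1*(4)*conj(2) + 2*(-2)*conj(-1) + 2*(2)*conj(-1) + 3*(4)*conj(0) + 3*(0)*conj(0)]
      = (1/12)[(16) + (8) + (4) + (-4) + (0) + (0)] = 24/12 = 2
Dimension check: dim(rho) = sum (mult * dim) = 2*1 + 0*1 + 2*1 + 0*1 + 0*2 + 2*2 = 8 = chi_rho(e) = 8.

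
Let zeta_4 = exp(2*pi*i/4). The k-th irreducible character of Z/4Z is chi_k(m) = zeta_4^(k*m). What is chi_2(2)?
chi_2(2) = zeta_4^4 = 1

Derivation: chi_2(2) = zeta_4^(2*2) = zeta_4^4. Since zeta_4^4 = 1, this equals zeta_4^0 = exp(2*pi*i*0/4) = 1.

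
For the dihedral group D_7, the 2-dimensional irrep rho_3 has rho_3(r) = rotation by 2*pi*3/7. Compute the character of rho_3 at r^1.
chi_{rho_3}(r^1) = 2*cos(2*pi*3*1/7) = -2*cos(pi/7)

rho_3(r^1) is rotation by angle 2*pi*3*1/7, whose trace is 2*cos(2*pi*3*1/7) = -2*cos(pi/7).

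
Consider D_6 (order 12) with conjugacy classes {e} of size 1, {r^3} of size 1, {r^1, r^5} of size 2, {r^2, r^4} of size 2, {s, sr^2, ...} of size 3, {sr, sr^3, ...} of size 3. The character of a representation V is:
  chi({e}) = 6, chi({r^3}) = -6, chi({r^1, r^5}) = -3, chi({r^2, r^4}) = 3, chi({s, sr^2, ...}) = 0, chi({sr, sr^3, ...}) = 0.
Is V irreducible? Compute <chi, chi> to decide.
Not irreducible (reducible): <chi, chi> = 9 > 1.

Reasoning: <chi, chi> = (1/|G|) sum_C |C| * |chi(C)|^2 = (1/12)[1*|6|^2 + 1*|-6|^2 + 2*|-3|^2 + 2*|3|^2 + 3*|0|^2 + 3*|0|^2]
  = (1/12)[(36) + (36) + (18) + (18) + (0) + (0)] = 108/12 = 9.
A character is irreducible iff <chi, chi> = 1, so this representation is reducible.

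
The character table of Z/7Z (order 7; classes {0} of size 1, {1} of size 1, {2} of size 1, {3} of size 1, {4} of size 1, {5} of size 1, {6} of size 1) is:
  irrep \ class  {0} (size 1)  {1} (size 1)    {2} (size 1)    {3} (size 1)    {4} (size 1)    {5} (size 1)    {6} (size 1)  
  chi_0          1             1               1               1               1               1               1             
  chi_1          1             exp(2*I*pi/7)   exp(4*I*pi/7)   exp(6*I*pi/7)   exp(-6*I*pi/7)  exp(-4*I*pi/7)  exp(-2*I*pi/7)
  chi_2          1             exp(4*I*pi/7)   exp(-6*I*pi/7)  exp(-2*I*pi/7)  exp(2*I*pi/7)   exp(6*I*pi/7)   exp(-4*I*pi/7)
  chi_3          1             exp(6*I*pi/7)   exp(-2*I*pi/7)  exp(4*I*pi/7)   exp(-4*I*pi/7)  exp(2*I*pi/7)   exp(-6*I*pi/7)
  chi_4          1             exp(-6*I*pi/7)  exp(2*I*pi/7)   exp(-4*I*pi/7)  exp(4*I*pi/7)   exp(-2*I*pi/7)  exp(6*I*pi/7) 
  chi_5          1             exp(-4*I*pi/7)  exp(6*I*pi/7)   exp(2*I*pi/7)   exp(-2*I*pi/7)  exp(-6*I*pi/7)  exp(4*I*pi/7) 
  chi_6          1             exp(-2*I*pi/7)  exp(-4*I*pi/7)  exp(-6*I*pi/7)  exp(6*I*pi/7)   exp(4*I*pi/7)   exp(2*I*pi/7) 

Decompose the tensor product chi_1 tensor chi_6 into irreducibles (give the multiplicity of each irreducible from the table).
chi_1 tensor chi_6 = chi_0 (all other irreducibles have multiplicity 0).

Justification: The character of a tensor product is the pointwise product (chi_1 * chi_6)(C) = chi_1(C) * chi_6(C):
  {0}: (1)*(1), {1}: (exp(2*I*pi/7))*(exp(-2*I*pi/7)), {2}: (exp(4*I*pi/7))*(exp(-4*I*pi/7)), {3}: (exp(6*I*pi/7))*(exp(-6*I*pi/7)), {4}: (exp(-6*I*pi/7))*(exp(6*I*pi/7)), {5}: (exp(-4*I*pi/7))*(exp(4*I*pi/7)), {6}: (exp(-2*I*pi/7))*(exp(2*I*pi/7))
so (chi_1 * chi_6) takes values
  {0} -> 1, {1} -> 1, {2} -> 1, {3} -> 1, {4} -> 1, {5} -> 1, {6} -> 1.
Now take the inner product of this character with each irreducible chi from the table, <chi_1*chi_6, chi> = (1/7) sum_C |C| (chi_1*chi_6)(C) conj(chi(C)):
  <chi_1*chi_6, chi_0> = (1/7)[1*(1)*conj(1) + 1*(1)*conj(1) + 1*(1)*conj(1) + 1*(1)*conj(1) + 1*(1)*conj(1) + 1*(1)*conj(1) + 1*(1)*conj(1)]
      = (1/7)[(1) + (1) + (1) + (1) + (1) + (1) + (1)] = 7/7 = 1
  <chi_1*chi_6, chi_1> = (1/7)[1*(1)*conj(1) + 1*(1)*conj(exp(2*I*pi/7)) + 1*(1)*conj(exp(4*I*pi/7)) + 1*(1)*conj(exp(6*I*pi/7)) + 1*(1)*conj(exp(-6*I*pi/7)) + 1*(1)*conj(exp(-4*I*pi/7)) + 1*(1)*conj(exp(-2*I*pi/7))]
      = (1/7)[(1) + (exp(-2*I*pi/7)) + (exp(-4*I*pi/7)) + (exp(-6*I*pi/7)) + (exp(6*I*pi/7)) + (exp(4*I*pi/7)) + (exp(2*I*pi/7))] = 0/7 = 0
  <chi_1*chi_6, chi_2> = (1/7)[1*(1)*conj(1) + 1*(1)*conj(exp(4*I*pi/7)) + 1*(1)*conj(exp(-6*I*pi/7)) + 1*(1)*conj(exp(-2*I*pi/7)) + 1*(1)*conj(exp(2*I*pi/7)) + 1*(1)*conj(exp(6*I*pi/7)) + 1*(1)*conj(exp(-4*I*pi/7))]
      = (1/7)[(1) + (exp(-4*I*pi/7)) + (exp(6*I*pi/7)) + (exp(2*I*pi/7)) + (exp(-2*I*pi/7)) + (exp(-6*I*pi/7)) + (exp(4*I*pi/7))] = 0/7 = 0
  <chi_1*chi_6, chi_3> = (1/7)[1*(1)*conj(1) + 1*(1)*conj(exp(6*I*pi/7)) + 1*(1)*conj(exp(-2*I*pi/7)) + 1*(1)*conj(exp(4*I*pi/7)) + 1*(1)*conj(exp(-4*I*pi/7)) + 1*(1)*conj(exp(2*I*pi/7)) + 1*(1)*conj(exp(-6*I*pi/7))]
      = (1/7)[(1) + (exp(-6*I*pi/7)) + (exp(2*I*pi/7)) + (exp(-4*I*pi/7)) + (exp(4*I*pi/7)) + (exp(-2*I*pi/7)) + (exp(6*I*pi/7))] = 0/7 = 0
  <chi_1*chi_6, chi_4> = (1/7)[1*(1)*conj(1) + 1*(1)*conj(exp(-6*I*pi/7)) + 1*(1)*conj(exp(2*I*pi/7)) + 1*(1)*conj(exp(-4*I*pi/7)) + 1*(1)*conj(exp(4*I*pi/7)) + 1*(1)*conj(exp(-2*I*pi/7)) + 1*(1)*conj(exp(6*I*pi/7))]
      = (1/7)[(1) + (exp(6*I*pi/7)) + (exp(-2*I*pi/7)) + (exp(4*I*pi/7)) + (exp(-4*I*pi/7)) + (exp(2*I*pi/7)) + (exp(-6*I*pi/7))] = 0/7 = 0
  <chi_1*chi_6, chi_5> = (1/7)[1*(1)*conj(1) + 1*(1)*conj(exp(-4*I*pi/7)) + 1*(1)*conj(exp(6*I*pi/7)) + 1*(1)*conj(exp(2*I*pi/7)) + 1*(1)*conj(exp(-2*I*pi/7)) + 1*(1)*conj(exp(-6*I*pi/7)) + 1*(1)*conj(exp(4*I*pi/7))]
      = (1/7)[(1) + (exp(4*I*pi/7)) + (exp(-6*I*pi/7)) + (exp(-2*I*pi/7)) + (exp(2*I*pi/7)) + (exp(6*I*pi/7)) + (exp(-4*I*pi/7))] = 0/7 = 0
  <chi_1*chi_6, chi_6> = (1/7)[1*(1)*conj(1) + 1*(1)*conj(exp(-2*I*pi/7)) + 1*(1)*conj(exp(-4*I*pi/7)) + 1*(1)*conj(exp(-6*I*pi/7)) + 1*(1)*conj(exp(6*I*pi/7)) + 1*(1)*conj(exp(4*I*pi/7)) + 1*(1)*conj(exp(2*I*pi/7))]
      = (1/7)[(1) + (exp(2*I*pi/7)) + (exp(4*I*pi/7)) + (exp(6*I*pi/7)) + (exp(-6*I*pi/7)) + (exp(-4*I*pi/7)) + (exp(-2*I*pi/7))] = 0/7 = 0
(Exp terms are combined using exp(i*s)*conj(exp(i*t)) = exp(i*(s-t)), and sums of them are collapsed using the identity that for every m > 1 the m distinct m-th roots of unity sum to 0, e.g. 1 + exp(2*I*pi/3) + exp(-2*I*pi/3) = 0.)
Hence the multiplicities are chi_0: 1. Dimension check: dim(chi_1)*dim(chi_6) = 1*1 = 1 and sum (mult * dim) = 1*1 = 1.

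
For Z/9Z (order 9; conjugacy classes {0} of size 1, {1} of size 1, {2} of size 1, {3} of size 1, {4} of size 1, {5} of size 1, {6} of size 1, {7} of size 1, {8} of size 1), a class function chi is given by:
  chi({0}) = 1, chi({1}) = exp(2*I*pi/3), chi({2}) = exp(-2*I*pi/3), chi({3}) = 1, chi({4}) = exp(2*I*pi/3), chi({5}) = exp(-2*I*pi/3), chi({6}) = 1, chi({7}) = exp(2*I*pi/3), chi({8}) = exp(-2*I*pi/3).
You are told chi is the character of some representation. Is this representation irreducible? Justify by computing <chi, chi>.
Irreducible: <chi, chi> = 1.

Derivation: <chi, chi> = (1/|G|) sum_C |C| * |chi(C)|^2 = (1/9)[1*|1|^2 + 1*|exp(2*I*pi/3)|^2 + 1*|exp(-2*I*pi/3)|^2 + 1*|1|^2 + 1*|exp(2*I*pi/3)|^2 + 1*|exp(-2*I*pi/3)|^2 + 1*|1|^2 + 1*|exp(2*I*pi/3)|^2 + 1*|exp(-2*I*pi/3)|^2]
  = (1/9)[(1) + (1) + (1) + (1) + (1) + (1) + (1) + (1) + (1)] = 9/9 = 1.
(Exp terms are combined using exp(i*s)*conj(exp(i*t)) = exp(i*(s-t)), and sums of them are collapsed using the identity that for every m > 1 the m distinct m-th roots of unity sum to 0, e.g. 1 + exp(2*I*pi/3) + exp(-2*I*pi/3) = 0.)
A character is irreducible iff <chi, chi> = 1, so this representation is irreducible.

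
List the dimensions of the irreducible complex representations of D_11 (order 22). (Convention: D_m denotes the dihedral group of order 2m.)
Dimensions: 1, 1, 2, 2, 2, 2, 2

Explanation: There are 7 irreducibles (= number of conjugacy classes). Their dimensions d_i satisfy sum d_i^2 = |G| = 22: 1 + 1 + 4 + 4 + 4 + 4 + 4 = 22.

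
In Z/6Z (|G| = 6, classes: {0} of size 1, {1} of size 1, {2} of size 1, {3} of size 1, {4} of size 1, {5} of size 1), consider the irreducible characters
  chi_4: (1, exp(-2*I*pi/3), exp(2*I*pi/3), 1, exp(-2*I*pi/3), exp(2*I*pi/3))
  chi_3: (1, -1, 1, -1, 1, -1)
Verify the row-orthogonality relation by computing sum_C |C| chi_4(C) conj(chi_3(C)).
Sum = 0; so <chi_4, chi_3> = 0 (distinct irreducibles are orthogonal).

Compute term by term over conjugacy classes (|C| * chi_4(C) * conj(chi_3(C))):
  1*(1)*conj(1) + 1*(exp(-2*I*pi/3))*conj(-1) + 1*(exp(2*I*pi/3))*conj(1) + 1*(1)*conj(-1) + 1*(exp(-2*I*pi/3))*conj(1) + 1*(exp(2*I*pi/3))*conj(-1)
  = (1) + (-exp(-2*I*pi/3)) + (exp(2*I*pi/3)) + (-1) + (exp(-2*I*pi/3)) + (-exp(2*I*pi/3))
  = 0.
(Exp terms are combined using exp(i*s)*conj(exp(i*t)) = exp(i*(s-t)), and sums of them are collapsed using the identity that for every m > 1 the m distinct m-th roots of unity sum to 0, e.g. 1 + exp(2*I*pi/3) + exp(-2*I*pi/3) = 0.)
Dividing by |G| = 6 gives 0/6 = 0, matching the row-orthogonality relation <chi_4, chi_3> = [chi_4 = chi_3].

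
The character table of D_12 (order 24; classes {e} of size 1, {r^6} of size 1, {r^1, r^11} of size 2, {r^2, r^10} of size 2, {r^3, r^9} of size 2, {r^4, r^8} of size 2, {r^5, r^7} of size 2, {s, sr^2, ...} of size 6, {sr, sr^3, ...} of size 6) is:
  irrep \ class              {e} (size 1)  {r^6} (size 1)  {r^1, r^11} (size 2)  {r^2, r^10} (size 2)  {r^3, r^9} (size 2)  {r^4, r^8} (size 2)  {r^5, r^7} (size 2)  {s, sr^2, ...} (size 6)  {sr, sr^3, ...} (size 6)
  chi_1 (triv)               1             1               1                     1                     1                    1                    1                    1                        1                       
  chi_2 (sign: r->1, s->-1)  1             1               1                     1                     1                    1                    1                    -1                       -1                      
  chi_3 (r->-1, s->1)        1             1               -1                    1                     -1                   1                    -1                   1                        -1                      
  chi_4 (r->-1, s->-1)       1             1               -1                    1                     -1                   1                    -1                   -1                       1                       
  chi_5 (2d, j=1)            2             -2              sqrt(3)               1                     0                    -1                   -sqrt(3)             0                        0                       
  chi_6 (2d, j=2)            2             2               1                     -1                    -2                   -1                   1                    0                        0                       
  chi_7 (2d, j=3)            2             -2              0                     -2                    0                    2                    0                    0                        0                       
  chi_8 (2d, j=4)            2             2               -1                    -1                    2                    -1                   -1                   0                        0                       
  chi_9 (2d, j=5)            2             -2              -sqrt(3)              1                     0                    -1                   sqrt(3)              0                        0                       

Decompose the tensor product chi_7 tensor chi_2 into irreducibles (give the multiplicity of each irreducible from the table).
chi_7 tensor chi_2 = chi_7 (all other irreducibles have multiplicity 0).

Solution. The character of a tensor product is the pointwise product (chi_7 * chi_2)(C) = chi_7(C) * chi_2(C):
  {e}: (2)*(1), {r^6}: (-2)*(1), {r^1, r^11}: (0)*(1), {r^2, r^10}: (-2)*(1), {r^3, r^9}: (0)*(1), {r^4, r^8}: (2)*(1), {r^5, r^7}: (0)*(1), {s, sr^2, ...}: (0)*(-1), {sr, sr^3, ...}: (0)*(-1)
so (chi_7 * chi_2) takes values
  {e} -> 2, {r^6} -> -2, {r^1, r^11} -> 0, {r^2, r^10} -> -2, {r^3, r^9} -> 0, {r^4, r^8} -> 2, {r^5, r^7} -> 0, {s, sr^2, ...} -> 0, {sr, sr^3, ...} -> 0.
Now take the inner product of this character with each irreducible chi from the table, <chi_7*chi_2, chi> = (1/24) sum_C |C| (chi_7*chi_2)(C) conj(chi(C)):
  <chi_7*chi_2, chi_1> = (1/24)[1*(2)*conj(1) + 1*(-2)*conj(1) + 2*(0)*conj(1) + 2*(-2)*conj(1) + 2*(0)*conj(1) + 2*(2)*conj(1) + 2*(0)*conj(1) + 6*(0)*conj(1) + 6*(0)*conj(1)]
      = (1/24)[(2) + (-2) + (0) + (-4) + (0) + (4) + (0) + (0) + (0)] = 0/24 = 0
  <chi_7*chi_2, chi_2> = (1/24)[1*(2)*conj(1) + 1*(-2)*conj(1) + 2*(0)*conj(1) + 2*(-2)*conj(1) + 2*(0)*conj(1) + 2*(2)*conj(1) + 2*(0)*conj(1) + 6*(0)*conj(-1) + 6*(0)*conj(-1)]
      = (1/24)[(2) + (-2) + (0) + (-4) + (0) + (4) + (0) + (0) + (0)] = 0/24 = 0
  <chi_7*chi_2, chi_3> = (1/24)[1*(2)*conj(1) + 1*(-2)*conj(1) + 2*(0)*conj(-1) + 2*(-2)*conj(1) + 2*(0)*conj(-1) + 2*(2)*conj(1) + 2*(0)*conj(-1) + 6*(0)*conj(1) + 6*(0)*conj(-1)]
      = (1/24)[(2) + (-2) + (0) + (-4) + (0) + (4) + (0) + (0) + (0)] = 0/24 = 0
  <chi_7*chi_2, chi_4> = (1/24)[1*(2)*conj(1) + 1*(-2)*conj(1) + 2*(0)*conj(-1) + 2*(-2)*conj(1) + 2*(0)*conj(-1) + 2*(2)*conj(1) + 2*(0)*conj(-1) + 6*(0)*conj(-1) + 6*(0)*conj(1)]
      = (1/24)[(2) + (-2) + (0) + (-4) + (0) + (4) + (0) + (0) + (0)] = 0/24 = 0
  <chi_7*chi_2, chi_5> = (1/24)[1*(2)*conj(2) + 1*(-2)*conj(-2) + 2*(0)*conj(sqrt(3)) + 2*(-2)*conj(1) + 2*(0)*conj(0) + 2*(2)*conj(-1) + 2*(0)*conj(-sqrt(3)) + 6*(0)*conj(0) + 6*(0)*conj(0)]
      = (1/24)[(4) + (4) + (0) + (-4) + (0) + (-4) + (0) + (0) + (0)] = 0/24 = 0
  <chi_7*chi_2, chi_6> = (1/24)[1*(2)*conj(2) + 1*(-2)*conj(2) + 2*(0)*conj(1) + 2*(-2)*conj(-1) + 2*(0)*conj(-2) + 2*(2)*conj(-1) + 2*(0)*conj(1) + 6*(0)*conj(0) + 6*(0)*conj(0)]
      = (1/24)[(4) + (-4) + (0) + (4) + (0) + (-4) + (0) + (0) + (0)] = 0/24 = 0
  <chi_7*chi_2, chi_7> = (1/24)[1*(2)*conj(2) + 1*(-2)*conj(-2) + 2*(0)*conj(0) + 2*(-2)*conj(-2) + 2*(0)*conj(0) + 2*(2)*conj(2) + 2*(0)*conj(0) + 6*(0)*conj(0) + 6*(0)*conj(0)]
      = (1/24)[(4) + (4) + (0) + (8) + (0) + (8) + (0) + (0) + (0)] = 24/24 = 1
  <chi_7*chi_2, chi_8> = (1/24)[1*(2)*conj(2) + 1*(-2)*conj(2) + 2*(0)*conj(-1) + 2*(-2)*conj(-1) + 2*(0)*conj(2) + 2*(2)*conj(-1) + 2*(0)*conj(-1) + 6*(0)*conj(0) + 6*(0)*conj(0)]
      = (1/24)[(4) + (-4) + (0) + (4) + (0) + (-4) + (0) + (0) + (0)] = 0/24 = 0
  <chi_7*chi_2, chi_9> = (1/24)[1*(2)*conj(2) + 1*(-2)*conj(-2) + 2*(0)*conj(-sqrt(3)) + 2*(-2)*conj(1) + 2*(0)*conj(0) + 2*(2)*conj(-1) + 2*(0)*conj(sqrt(3)) + 6*(0)*conj(0) + 6*(0)*conj(0)]
      = (1/24)[(4) + (4) + (0) + (-4) + (0) + (-4) + (0) + (0) + (0)] = 0/24 = 0
Hence the multiplicities are chi_7: 1. Dimension check: dim(chi_7)*dim(chi_2) = 2*1 = 2 and sum (mult * dim) = 1*2 = 2.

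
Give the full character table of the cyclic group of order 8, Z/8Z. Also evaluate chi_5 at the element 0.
Character table of Z/8Z (irreps indexed chi_0,...,chi_7 with chi_k(m) = zeta_8^(k*m), zeta_8 = exp(2*pi*i/8)):
  irrep \ class  {0} (size 1)  {1} (size 1)    {2} (size 1)  {3} (size 1)    {4} (size 1)  {5} (size 1)    {6} (size 1)  {7} (size 1)  
  chi_0          1             1               1             1               1             1               1             1             
  chi_1          1             exp(I*pi/4)     I             exp(3*I*pi/4)   -1            exp(-3*I*pi/4)  -I            exp(-I*pi/4)  
  chi_2          1             I               -1            -I              1             I               -1            -I            
  chi_3          1             exp(3*I*pi/4)   -I            exp(I*pi/4)     -1            exp(-I*pi/4)    I             exp(-3*I*pi/4)
  chi_4          1             -1              1             -1              1             -1              1             -1            
  chi_5          1             exp(-3*I*pi/4)  I             exp(-I*pi/4)    -1            exp(I*pi/4)     -I            exp(3*I*pi/4) 
  chi_6          1             -I              -1            I               1             -I              -1            I             
  chi_7          1             exp(-I*pi/4)    -I            exp(-3*I*pi/4)  -1            exp(3*I*pi/4)   I             exp(I*pi/4)   

Spot check: chi_5(0) = zeta_8^(5*0) = zeta_8^0 = 1.

Justification: Z/8Z is abelian, so all 8 irreducible complex representations are 1-dimensional. They are given by chi_k(m) = zeta_8^(k*m) for k = 0,...,7. Row orthogonality: sum_m chi_k(m) conj(chi_l(m)) = 8 * [k = l].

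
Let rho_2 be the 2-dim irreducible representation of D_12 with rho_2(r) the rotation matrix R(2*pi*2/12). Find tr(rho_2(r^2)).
chi_{rho_2}(r^2) = 2*cos(2*pi*2*2/12) = -1

Argument: rho_2(r^2) is rotation by angle 2*pi*2*2/12, whose trace is 2*cos(2*pi*2*2/12) = -1.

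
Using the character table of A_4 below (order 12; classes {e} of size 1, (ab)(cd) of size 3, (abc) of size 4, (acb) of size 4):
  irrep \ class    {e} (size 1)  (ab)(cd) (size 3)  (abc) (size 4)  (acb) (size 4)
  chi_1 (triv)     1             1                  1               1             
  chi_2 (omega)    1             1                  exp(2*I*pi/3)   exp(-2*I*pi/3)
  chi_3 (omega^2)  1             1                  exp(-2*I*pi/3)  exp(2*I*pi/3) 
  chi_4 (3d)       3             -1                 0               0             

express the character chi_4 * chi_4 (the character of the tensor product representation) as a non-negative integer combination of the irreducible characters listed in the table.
chi_4 tensor chi_4 = chi_1 + chi_2 + chi_3 + 2*chi_4 (all other irreducibles have multiplicity 0).

Explanation: The character of a tensor product is the pointwise product (chi_4 * chi_4)(C) = chi_4(C) * chi_4(C):
  {e}: (3)*(3), (ab)(cd): (-1)*(-1), (abc): (0)*(0), (acb): (0)*(0)
so (chi_4 * chi_4) takes values
  {e} -> 9, (ab)(cd) -> 1, (abc) -> 0, (acb) -> 0.
Now take the inner product of this character with each irreducible chi from the table, <chi_4*chi_4, chi> = (1/12) sum_C |C| (chi_4*chi_4)(C) conj(chi(C)):
  <chi_4*chi_4, chi_1> = (1/12)[1*(9)*conj(1) + 3*(1)*conj(1) + 4*(0)*conj(1) + 4*(0)*conj(1)]
      = (1/12)[(9) + (3) + (0) + (0)] = 12/12 = 1
  <chi_4*chi_4, chi_2> = (1/12)[1*(9)*conj(1) + 3*(1)*conj(1) + 4*(0)*conj(exp(2*I*pi/3)) + 4*(0)*conj(exp(-2*I*pi/3))]
      = (1/12)[(9) + (3) + (0) + (0)] = 12/12 = 1
  <chi_4*chi_4, chi_3> = (1/12)[1*(9)*conj(1) + 3*(1)*conj(1) + 4*(0)*conj(exp(-2*I*pi/3)) + 4*(0)*conj(exp(2*I*pi/3))]
      = (1/12)[(9) + (3) + (0) + (0)] = 12/12 = 1
  <chi_4*chi_4, chi_4> = (1/12)[1*(9)*conj(3) + 3*(1)*conj(-1) + 4*(0)*conj(0) + 4*(0)*conj(0)]
      = (1/12)[(27) + (-3) + (0) + (0)] = 24/12 = 2
(Exp terms are combined using exp(i*s)*conj(exp(i*t)) = exp(i*(s-t)), and sums of them are collapsed using the identity that for every m > 1 the m distinct m-th roots of unity sum to 0, e.g. 1 + exp(2*I*pi/3) + exp(-2*I*pi/3) = 0.)
Hence the multiplicities are chi_1: 1, chi_2: 1, chi_3: 1, chi_4: 2. Dimension check: dim(chi_4)*dim(chi_4) = 3*3 = 9 and sum (mult * dim) = 1*1 + 1*1 + 1*1 + 2*3 = 9.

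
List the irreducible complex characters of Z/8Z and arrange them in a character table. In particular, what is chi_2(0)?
Character table of Z/8Z (irreps indexed chi_0,...,chi_7 with chi_k(m) = zeta_8^(k*m), zeta_8 = exp(2*pi*i/8)):
  irrep \ class  {0} (size 1)  {1} (size 1)    {2} (size 1)  {3} (size 1)    {4} (size 1)  {5} (size 1)    {6} (size 1)  {7} (size 1)  
  chi_0          1             1               1             1               1             1               1             1             
  chi_1          1             exp(I*pi/4)     I             exp(3*I*pi/4)   -1            exp(-3*I*pi/4)  -I            exp(-I*pi/4)  
  chi_2          1             I               -1            -I              1             I               -1            -I            
  chi_3          1             exp(3*I*pi/4)   -I            exp(I*pi/4)     -1            exp(-I*pi/4)    I             exp(-3*I*pi/4)
  chi_4          1             -1              1             -1              1             -1              1             -1            
  chi_5          1             exp(-3*I*pi/4)  I             exp(-I*pi/4)    -1            exp(I*pi/4)     -I            exp(3*I*pi/4) 
  chi_6          1             -I              -1            I               1             -I              -1            I             
  chi_7          1             exp(-I*pi/4)    -I            exp(-3*I*pi/4)  -1            exp(3*I*pi/4)   I             exp(I*pi/4)   

Spot check: chi_2(0) = zeta_8^(2*0) = zeta_8^0 = 1.

Details: Z/8Z is abelian, so all 8 irreducible complex representations are 1-dimensional. They are given by chi_k(m) = zeta_8^(k*m) for k = 0,...,7. Row orthogonality: sum_m chi_k(m) conj(chi_l(m)) = 8 * [k = l].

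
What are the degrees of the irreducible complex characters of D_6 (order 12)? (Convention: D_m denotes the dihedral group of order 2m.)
Dimensions: 1, 1, 1, 1, 2, 2

Justification: There are 6 irreducibles (= number of conjugacy classes). Their dimensions d_i satisfy sum d_i^2 = |G| = 12: 1 + 1 + 1 + 1 + 4 + 4 = 12.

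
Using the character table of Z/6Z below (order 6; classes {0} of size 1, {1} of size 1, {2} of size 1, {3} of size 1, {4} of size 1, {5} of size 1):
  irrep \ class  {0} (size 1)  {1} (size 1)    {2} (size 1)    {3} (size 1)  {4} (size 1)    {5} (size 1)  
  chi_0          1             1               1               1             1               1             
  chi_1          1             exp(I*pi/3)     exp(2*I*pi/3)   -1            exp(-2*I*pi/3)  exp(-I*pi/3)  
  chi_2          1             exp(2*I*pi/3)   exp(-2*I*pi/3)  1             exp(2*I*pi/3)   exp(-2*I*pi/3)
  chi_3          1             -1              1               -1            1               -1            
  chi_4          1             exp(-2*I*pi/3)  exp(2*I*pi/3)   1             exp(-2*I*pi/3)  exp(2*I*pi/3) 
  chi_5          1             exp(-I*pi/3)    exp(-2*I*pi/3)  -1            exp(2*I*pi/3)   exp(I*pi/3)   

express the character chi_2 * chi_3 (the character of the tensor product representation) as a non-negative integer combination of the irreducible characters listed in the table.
chi_2 tensor chi_3 = chi_5 (all other irreducibles have multiplicity 0).

Solution. The character of a tensor product is the pointwise product (chi_2 * chi_3)(C) = chi_2(C) * chi_3(C):
  {0}: (1)*(1), {1}: (exp(2*I*pi/3))*(-1), {2}: (exp(-2*I*pi/3))*(1), {3}: (1)*(-1), {4}: (exp(2*I*pi/3))*(1), {5}: (exp(-2*I*pi/3))*(-1)
so (chi_2 * chi_3) takes values
  {0} -> 1, {1} -> -exp(2*I*pi/3), {2} -> exp(-2*I*pi/3), {3} -> -1, {4} -> exp(2*I*pi/3), {5} -> -exp(-2*I*pi/3).
Now take the inner product of this character with each irreducible chi from the table, <chi_2*chi_3, chi> = (1/6) sum_C |C| (chi_2*chi_3)(C) conj(chi(C)):
  <chi_2*chi_3, chi_0> = (1/6)[1*(1)*conj(1) + 1*(-exp(2*I*pi/3))*conj(1) + 1*(exp(-2*I*pi/3))*conj(1) + 1*(-1)*conj(1) + 1*(exp(2*I*pi/3))*conj(1) + 1*(-exp(-2*I*pi/3))*conj(1)]
      = (1/6)[(1) + (-exp(2*I*pi/3)) + (exp(-2*I*pi/3)) + (-1) + (exp(2*I*pi/3)) + (-exp(-2*I*pi/3))] = 0/6 = 0
  <chi_2*chi_3, chi_1> = (1/6)[1*(1)*conj(1) + 1*(-exp(2*I*pi/3))*conj(exp(I*pi/3)) + 1*(exp(-2*I*pi/3))*conj(exp(2*I*pi/3)) + 1*(-1)*conj(-1) + 1*(exp(2*I*pi/3))*conj(exp(-2*I*pi/3)) + 1*(-exp(-2*I*pi/3))*conj(exp(-I*pi/3))]
      = (1/6)[(1) + (-exp(I*pi/3)) + (exp(2*I*pi/3)) + (1) + (exp(-2*I*pi/3)) + (-exp(-I*pi/3))] = 0/6 = 0
  <chi_2*chi_3, chi_2> = (1/6)[1*(1)*conj(1) + 1*(-exp(2*I*pi/3))*conj(exp(2*I*pi/3)) + 1*(exp(-2*I*pi/3))*conj(exp(-2*I*pi/3)) + 1*(-1)*conj(1) + 1*(exp(2*I*pi/3))*conj(exp(2*I*pi/3)) + 1*(-exp(-2*I*pi/3))*conj(exp(-2*I*pi/3))]
      = (1/6)[(1) + (-1) + (1) + (-1) + (1) + (-1)] = 0/6 = 0
  <chi_2*chi_3, chi_3> = (1/6)[1*(1)*conj(1) + 1*(-exp(2*I*pi/3))*conj(-1) + 1*(exp(-2*I*pi/3))*conj(1) + 1*(-1)*conj(-1) + 1*(exp(2*I*pi/3))*conj(1) + 1*(-exp(-2*I*pi/3))*conj(-1)]
      = (1/6)[(1) + (exp(2*I*pi/3)) + (exp(-2*I*pi/3)) + (1) + (exp(2*I*pi/3)) + (exp(-2*I*pi/3))] = 0/6 = 0
  <chi_2*chi_3, chi_4> = (1/6)[1*(1)*conj(1) + 1*(-exp(2*I*pi/3))*conj(exp(-2*I*pi/3)) + 1*(exp(-2*I*pi/3))*conj(exp(2*I*pi/3)) + 1*(-1)*conj(1) + 1*(exp(2*I*pi/3))*conj(exp(-2*I*pi/3)) + 1*(-exp(-2*I*pi/3))*conj(exp(2*I*pi/3))]
      = (1/6)[(1) + (-exp(-2*I*pi/3)) + (exp(2*I*pi/3)) + (-1) + (exp(-2*I*pi/3)) + (-exp(2*I*pi/3))] = 0/6 = 0
  <chi_2*chi_3, chi_5> = (1/6)[1*(1)*conj(1) + 1*(-exp(2*I*pi/3))*conj(exp(-I*pi/3)) + 1*(exp(-2*I*pi/3))*conj(exp(-2*I*pi/3)) + 1*(-1)*conj(-1) + 1*(exp(2*I*pi/3))*conj(exp(2*I*pi/3)) + 1*(-exp(-2*I*pi/3))*conj(exp(I*pi/3))]
      = (1/6)[(1) + (1) + (1) + (1) + (1) + (1)] = 6/6 = 1
(Exp terms are combined using exp(i*s)*conj(exp(i*t)) = exp(i*(s-t)), and sums of them are collapsed using the identity that for every m > 1 the m distinct m-th roots of unity sum to 0, e.g. 1 + exp(2*I*pi/3) + exp(-2*I*pi/3) = 0.)
Hence the multiplicities are chi_5: 1. Dimension check: dim(chi_2)*dim(chi_3) = 1*1 = 1 and sum (mult * dim) = 1*1 = 1.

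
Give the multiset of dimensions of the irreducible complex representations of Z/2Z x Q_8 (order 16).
Dimensions: 1, 1, 1, 1, 1, 1, 1, 1, 2, 2

Explanation: There are 10 irreducibles (= number of conjugacy classes). Their dimensions d_i satisfy sum d_i^2 = |G| = 16: 1 + 1 + 1 + 1 + 1 + 1 + 1 + 1 + 4 + 4 = 16. (For the product with Z/2Z: each of the 2 1-dim characters of Z/2Z tensors with each irrep of Q_8, giving 2 copies of each Q_8-dimension.)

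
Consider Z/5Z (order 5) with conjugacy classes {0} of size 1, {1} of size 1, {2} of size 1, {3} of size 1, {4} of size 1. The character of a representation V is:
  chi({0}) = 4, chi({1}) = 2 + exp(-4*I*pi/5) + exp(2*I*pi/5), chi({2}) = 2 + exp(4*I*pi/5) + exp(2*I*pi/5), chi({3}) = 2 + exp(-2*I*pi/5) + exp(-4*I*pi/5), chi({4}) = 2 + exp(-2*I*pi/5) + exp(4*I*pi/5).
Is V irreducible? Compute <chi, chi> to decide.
Not irreducible (reducible): <chi, chi> = 6 > 1.

Argument: <chi, chi> = (1/|G|) sum_C |C| * |chi(C)|^2 = (1/5)[1*|4|^2 + 1*|2 + exp(-4*I*pi/5) + exp(2*I*pi/5)|^2 + 1*|2 + exp(4*I*pi/5) + exp(2*I*pi/5)|^2 + 1*|2 + exp(-2*I*pi/5) + exp(-4*I*pi/5)|^2 + 1*|2 + exp(-2*I*pi/5) + exp(4*I*pi/5)|^2]
  = (1/5)[(16) + (6 + 2*exp(-2*I*pi/5) + 3*exp(-4*I*pi/5) + 3*exp(4*I*pi/5) + 2*exp(2*I*pi/5)) + (6 + 3*exp(-2*I*pi/5) + 2*exp(-4*I*pi/5) + 2*exp(4*I*pi/5) + 3*exp(2*I*pi/5)) + (6 + 3*exp(-2*I*pi/5) + 2*exp(-4*I*pi/5) + 2*exp(4*I*pi/5) + 3*exp(2*I*pi/5)) + (6 + 2*exp(-2*I*pi/5) + 3*exp(-4*I*pi/5) + 3*exp(4*I*pi/5) + 2*exp(2*I*pi/5))] = 30/5 = 6.
(Exp terms are combined using exp(i*s)*conj(exp(i*t)) = exp(i*(s-t)), and sums of them are collapsed using the identity that for every m > 1 the m distinct m-th roots of unity sum to 0, e.g. 1 + exp(2*I*pi/3) + exp(-2*I*pi/3) = 0.)
A character is irreducible iff <chi, chi> = 1, so this representation is reducible.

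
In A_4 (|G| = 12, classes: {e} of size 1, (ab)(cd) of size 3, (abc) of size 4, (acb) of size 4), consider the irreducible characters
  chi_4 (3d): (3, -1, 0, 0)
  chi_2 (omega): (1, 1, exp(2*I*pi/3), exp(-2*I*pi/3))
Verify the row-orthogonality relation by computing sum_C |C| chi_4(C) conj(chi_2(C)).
Sum = 0; so <chi_4, chi_2> = 0 (distinct irreducibles are orthogonal).

Justification: Compute term by term over conjugacy classes (|C| * chi_4(C) * conj(chi_2(C))):
  1*(3)*conj(1) + 3*(-1)*conj(1) + 4*(0)*conj(exp(2*I*pi/3)) + 4*(0)*conj(exp(-2*I*pi/3))
  = (3) + (-3) + (0) + (0)
  = 0.
(Exp terms are combined using exp(i*s)*conj(exp(i*t)) = exp(i*(s-t)), and sums of them are collapsed using the identity that for every m > 1 the m distinct m-th roots of unity sum to 0, e.g. 1 + exp(2*I*pi/3) + exp(-2*I*pi/3) = 0.)
Dividing by |G| = 12 gives 0/12 = 0, matching the row-orthogonality relation <chi_4, chi_2> = [chi_4 = chi_2].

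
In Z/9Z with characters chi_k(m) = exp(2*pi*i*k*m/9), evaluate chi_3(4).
chi_3(4) = zeta_9^12 = exp(2*I*pi/3)

Reasoning: chi_3(4) = zeta_9^(3*4) = zeta_9^12. Since zeta_9^9 = 1, this equals zeta_9^3 = exp(2*pi*i*3/9) = exp(2*I*pi/3).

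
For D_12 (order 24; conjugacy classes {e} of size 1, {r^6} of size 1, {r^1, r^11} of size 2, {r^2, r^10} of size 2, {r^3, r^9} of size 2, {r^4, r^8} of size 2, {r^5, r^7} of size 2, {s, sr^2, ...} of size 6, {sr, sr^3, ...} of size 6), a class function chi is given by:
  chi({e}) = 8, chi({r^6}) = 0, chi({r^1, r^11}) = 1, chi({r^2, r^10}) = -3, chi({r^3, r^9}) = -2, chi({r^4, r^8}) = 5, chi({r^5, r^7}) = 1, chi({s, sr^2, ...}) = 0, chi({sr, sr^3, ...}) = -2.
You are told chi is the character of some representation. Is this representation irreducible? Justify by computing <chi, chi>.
Not irreducible (reducible): <chi, chi> = 7 > 1.

Argument: <chi, chi> = (1/|G|) sum_C |C| * |chi(C)|^2 = (1/24)[1*|8|^2 + 1*|0|^2 + 2*|1|^2 + 2*|-3|^2 + 2*|-2|^2 + 2*|5|^2 + 2*|1|^2 + 6*|0|^2 + 6*|-2|^2]
  = (1/24)[(64) + (0) + (2) + (18) + (8) + (50) + (2) + (0) + (24)] = 168/24 = 7.
A character is irreducible iff <chi, chi> = 1, so this representation is reducible.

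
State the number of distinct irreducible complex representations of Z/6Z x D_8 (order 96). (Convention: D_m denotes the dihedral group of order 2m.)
42

Explanation: The number of irreducible complex representations of a finite group equals its number of conjugacy classes. For a direct product, #classes(G x H) = #classes(G) * #classes(H). Z/6Z has 6 classes (abelian), D_8 has 7 classes, so 6 * 7 = 42, so Z/6Z x D_8 (order 96) has exactly 42 irreducible complex representations.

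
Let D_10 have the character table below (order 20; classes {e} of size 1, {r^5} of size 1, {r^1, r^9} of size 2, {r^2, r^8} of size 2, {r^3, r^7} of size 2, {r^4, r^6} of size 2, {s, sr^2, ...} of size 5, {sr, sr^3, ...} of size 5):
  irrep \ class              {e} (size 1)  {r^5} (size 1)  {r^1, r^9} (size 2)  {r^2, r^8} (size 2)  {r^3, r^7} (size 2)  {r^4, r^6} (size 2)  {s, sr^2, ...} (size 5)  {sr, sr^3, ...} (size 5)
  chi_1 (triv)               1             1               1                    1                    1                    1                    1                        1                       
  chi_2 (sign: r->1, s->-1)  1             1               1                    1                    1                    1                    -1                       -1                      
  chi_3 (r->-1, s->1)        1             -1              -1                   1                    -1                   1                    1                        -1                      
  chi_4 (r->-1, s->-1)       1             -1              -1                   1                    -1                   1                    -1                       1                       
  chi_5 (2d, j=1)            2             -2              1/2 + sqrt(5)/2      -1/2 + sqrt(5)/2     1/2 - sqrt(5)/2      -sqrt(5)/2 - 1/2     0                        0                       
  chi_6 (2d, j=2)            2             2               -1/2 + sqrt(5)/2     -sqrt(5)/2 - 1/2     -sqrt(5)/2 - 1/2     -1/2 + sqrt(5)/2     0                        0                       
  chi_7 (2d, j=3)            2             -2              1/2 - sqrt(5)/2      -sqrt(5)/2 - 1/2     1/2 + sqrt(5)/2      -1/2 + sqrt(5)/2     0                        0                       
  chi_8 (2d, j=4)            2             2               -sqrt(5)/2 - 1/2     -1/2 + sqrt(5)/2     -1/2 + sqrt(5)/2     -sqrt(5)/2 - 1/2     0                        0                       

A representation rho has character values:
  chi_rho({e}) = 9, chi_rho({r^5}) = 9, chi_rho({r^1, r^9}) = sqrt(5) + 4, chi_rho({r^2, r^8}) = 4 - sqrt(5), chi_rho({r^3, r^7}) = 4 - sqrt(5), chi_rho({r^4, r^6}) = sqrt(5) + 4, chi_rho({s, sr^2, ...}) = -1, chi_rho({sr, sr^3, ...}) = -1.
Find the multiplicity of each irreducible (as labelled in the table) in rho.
Multiplicities: chi_1: 2, chi_2: 3, chi_3: 0, chi_4: 0, chi_5: 0, chi_6: 2, chi_7: 0, chi_8: 0.

Details: Use <chi_rho, chi> = (1/|G|) sum_C |C| * chi_rho(C) * conj(chi(C)) with |G| = 20 for each irreducible chi in the table:
  <chi_rho, chi_1> = (1/20)[1*(9)*conj(1) + 1*(9)*conj(1) + 2*(sqrt(5) + 4)*conj(1) + 2*(4 - sqrt(5))*conj(1) + 2*(4 - sqrt(5))*conj(1) + 2*(sqrt(5) + 4)*conj(1) + 5*(-1)*conj(1) + 5*(-1)*conj(1)]
      = (1/20)[(9) + (9) + (2*sqrt(5) + 8) + (8 - 2*sqrt(5)) + (8 - 2*sqrt(5)) + (2*sqrt(5) + 8) + (-5) + (-5)] = 40/20 = 2
  <chi_rho, chi_2> = (1/20)[1*(9)*conj(1) + 1*(9)*conj(1) + 2*(sqrt(5) + 4)*conj(1) + 2*(4 - sqrt(5))*conj(1) + 2*(4 - sqrt(5))*conj(1) + 2*(sqrt(5) + 4)*conj(1) + 5*(-1)*conj(-1) + 5*(-1)*conj(-1)]
      = (1/20)[(9) + (9) + (2*sqrt(5) + 8) + (8 - 2*sqrt(5)) + (8 - 2*sqrt(5)) + (2*sqrt(5) + 8) + (5) + (5)] = 60/20 = 3
  <chi_rho, chi_3> = (1/20)[1*(9)*conj(1) + 1*(9)*conj(-1) + 2*(sqrt(5) + 4)*conj(-1) + 2*(4 - sqrt(5))*conj(1) + 2*(4 - sqrt(5))*conj(-1) + 2*(sqrt(5) + 4)*conj(1) + 5*(-1)*conj(1) + 5*(-1)*conj(-1)]
      = (1/20)[(9) + (-9) + (-8 - 2*sqrt(5)) + (8 - 2*sqrt(5)) + (-8 + 2*sqrt(5)) + (2*sqrt(5) + 8) + (-5) + (5)] = 0/20 = 0
  <chi_rho, chi_4> = (1/20)[1*(9)*conj(1) + 1*(9)*conj(-1) + 2*(sqrt(5) + 4)*conj(-1) + 2*(4 - sqrt(5))*conj(1) + 2*(4 - sqrt(5))*conj(-1) + 2*(sqrt(5) + 4)*conj(1) + 5*(-1)*conj(-1) + 5*(-1)*conj(1)]
      = (1/20)[(9) + (-9) + (-8 - 2*sqrt(5)) + (8 - 2*sqrt(5)) + (-8 + 2*sqrt(5)) + (2*sqrt(5) + 8) + (5) + (-5)] = 0/20 = 0
  <chi_rho, chi_5> = (1/20)[1*(9)*conj(2) + 1*(9)*conj(-2) + 2*(sqrt(5) + 4)*conj(1/2 + sqrt(5)/2) + 2*(4 - sqrt(5))*conj(-1/2 + sqrt(5)/2) + 2*(4 - sqrt(5))*conj(1/2 - sqrt(5)/2) + 2*(sqrt(5) + 4)*conj(-sqrt(5)/2 - 1/2) + 5*(-1)*conj(0) + 5*(-1)*conj(0)]
      = (1/20)[(18) + (-18) + (9 + 5*sqrt(5)) + (-9 + 5*sqrt(5)) + (9 - 5*sqrt(5)) + (-5*sqrt(5) - 9) + (0) + (0)] = 0/20 = 0
  <chi_rho, chi_6> = (1/20)[1*(9)*conj(2) + 1*(9)*conj(2) + 2*(sqrt(5) + 4)*conj(-1/2 + sqrt(5)/2) + 2*(4 - sqrt(5))*conj(-sqrt(5)/2 - 1/2) + 2*(4 - sqrt(5))*conj(-sqrt(5)/2 - 1/2) + 2*(sqrt(5) + 4)*conj(-1/2 + sqrt(5)/2) + 5*(-1)*conj(0) + 5*(-1)*conj(0)]
      = (1/20)[(18) + (18) + (1 + 3*sqrt(5)) + (1 - 3*sqrt(5)) + (1 - 3*sqrt(5)) + (1 + 3*sqrt(5)) + (0) + (0)] = 40/20 = 2
  <chi_rho, chi_7> = (1/20)[1*(9)*conj(2) + 1*(9)*conj(-2) + 2*(sqrt(5) + 4)*conj(1/2 - sqrt(5)/2) + 2*(4 - sqrt(5))*conj(-sqrt(5)/2 - 1/2) + 2*(4 - sqrt(5))*conj(1/2 + sqrt(5)/2) + 2*(sqrt(5) + 4)*conj(-1/2 + sqrt(5)/2) + 5*(-1)*conj(0) + 5*(-1)*conj(0)]
      = (1/20)[(18) + (-18) + (-3*sqrt(5) - 1) + (1 - 3*sqrt(5)) + (-1 + 3*sqrt(5)) + (1 + 3*sqrt(5)) + (0) + (0)] = 0/20 = 0
  <chi_rho, chi_8> = (1/20)[1*(9)*conj(2) + 1*(9)*conj(2) + 2*(sqrt(5) + 4)*conj(-sqrt(5)/2 - 1/2) + 2*(4 - sqrt(5))*conj(-1/2 + sqrt(5)/2) + 2*(4 - sqrt(5))*conj(-1/2 + sqrt(5)/2) + 2*(sqrt(5) + 4)*conj(-sqrt(5)/2 - 1/2) + 5*(-1)*conj(0) + 5*(-1)*conj(0)]
      = (1/20)[(18) + (18) + (-5*sqrt(5) - 9) + (-9 + 5*sqrt(5)) + (-9 + 5*sqrt(5)) + (-5*sqrt(5) - 9) + (0) + (0)] = 0/20 = 0
Dimension check: dim(rho) = sum (mult * dim) = 2*1 + 3*1 + 0*1 + 0*1 + 0*2 + 2*2 + 0*2 + 0*2 = 9 = chi_rho(e) = 9.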